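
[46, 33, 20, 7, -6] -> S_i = 46 + -13*i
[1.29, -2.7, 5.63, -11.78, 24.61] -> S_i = 1.29*(-2.09)^i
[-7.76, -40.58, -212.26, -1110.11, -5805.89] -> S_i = -7.76*5.23^i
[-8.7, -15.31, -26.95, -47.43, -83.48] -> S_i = -8.70*1.76^i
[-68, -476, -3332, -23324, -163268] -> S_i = -68*7^i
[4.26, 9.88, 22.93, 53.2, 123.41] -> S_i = 4.26*2.32^i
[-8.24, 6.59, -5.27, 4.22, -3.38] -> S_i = -8.24*(-0.80)^i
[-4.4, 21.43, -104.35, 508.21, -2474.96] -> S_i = -4.40*(-4.87)^i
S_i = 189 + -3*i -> [189, 186, 183, 180, 177]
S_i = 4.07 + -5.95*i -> [4.07, -1.88, -7.83, -13.78, -19.73]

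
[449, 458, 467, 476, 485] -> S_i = 449 + 9*i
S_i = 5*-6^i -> [5, -30, 180, -1080, 6480]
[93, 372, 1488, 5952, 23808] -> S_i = 93*4^i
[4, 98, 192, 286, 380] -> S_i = 4 + 94*i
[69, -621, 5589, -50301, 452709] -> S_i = 69*-9^i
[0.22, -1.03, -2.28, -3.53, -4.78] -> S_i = 0.22 + -1.25*i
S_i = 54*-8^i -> [54, -432, 3456, -27648, 221184]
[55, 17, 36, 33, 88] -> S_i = Random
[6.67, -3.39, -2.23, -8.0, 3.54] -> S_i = Random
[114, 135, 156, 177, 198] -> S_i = 114 + 21*i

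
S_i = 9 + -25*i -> [9, -16, -41, -66, -91]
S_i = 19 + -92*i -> [19, -73, -165, -257, -349]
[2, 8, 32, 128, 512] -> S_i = 2*4^i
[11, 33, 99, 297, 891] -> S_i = 11*3^i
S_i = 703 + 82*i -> [703, 785, 867, 949, 1031]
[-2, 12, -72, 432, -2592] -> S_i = -2*-6^i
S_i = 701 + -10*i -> [701, 691, 681, 671, 661]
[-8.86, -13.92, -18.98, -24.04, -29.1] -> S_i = -8.86 + -5.06*i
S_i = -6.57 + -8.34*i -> [-6.57, -14.91, -23.25, -31.59, -39.93]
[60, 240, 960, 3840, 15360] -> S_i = 60*4^i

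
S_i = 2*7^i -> [2, 14, 98, 686, 4802]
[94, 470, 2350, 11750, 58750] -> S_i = 94*5^i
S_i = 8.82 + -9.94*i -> [8.82, -1.12, -11.06, -21.0, -30.94]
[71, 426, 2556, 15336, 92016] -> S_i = 71*6^i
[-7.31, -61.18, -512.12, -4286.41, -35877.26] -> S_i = -7.31*8.37^i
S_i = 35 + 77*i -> [35, 112, 189, 266, 343]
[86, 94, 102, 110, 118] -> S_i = 86 + 8*i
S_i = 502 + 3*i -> [502, 505, 508, 511, 514]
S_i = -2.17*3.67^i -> [-2.17, -7.96, -29.23, -107.26, -393.66]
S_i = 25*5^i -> [25, 125, 625, 3125, 15625]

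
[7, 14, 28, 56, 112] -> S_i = 7*2^i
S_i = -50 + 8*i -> [-50, -42, -34, -26, -18]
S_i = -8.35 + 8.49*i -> [-8.35, 0.14, 8.63, 17.12, 25.61]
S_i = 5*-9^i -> [5, -45, 405, -3645, 32805]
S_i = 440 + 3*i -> [440, 443, 446, 449, 452]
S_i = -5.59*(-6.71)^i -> [-5.59, 37.51, -251.68, 1688.8, -11331.88]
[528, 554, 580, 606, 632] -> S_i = 528 + 26*i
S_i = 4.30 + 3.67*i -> [4.3, 7.97, 11.64, 15.31, 18.98]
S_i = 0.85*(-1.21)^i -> [0.85, -1.03, 1.24, -1.51, 1.82]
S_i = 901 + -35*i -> [901, 866, 831, 796, 761]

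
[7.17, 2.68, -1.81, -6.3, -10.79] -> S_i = 7.17 + -4.49*i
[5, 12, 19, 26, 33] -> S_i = 5 + 7*i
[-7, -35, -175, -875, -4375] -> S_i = -7*5^i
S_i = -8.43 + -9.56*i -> [-8.43, -17.99, -27.55, -37.11, -46.67]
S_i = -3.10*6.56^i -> [-3.1, -20.34, -133.4, -875.13, -5740.86]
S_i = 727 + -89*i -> [727, 638, 549, 460, 371]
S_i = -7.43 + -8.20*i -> [-7.43, -15.63, -23.83, -32.03, -40.23]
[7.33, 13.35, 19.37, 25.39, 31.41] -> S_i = 7.33 + 6.02*i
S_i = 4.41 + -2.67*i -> [4.41, 1.74, -0.93, -3.6, -6.27]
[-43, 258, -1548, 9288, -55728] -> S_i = -43*-6^i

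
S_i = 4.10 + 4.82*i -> [4.1, 8.92, 13.74, 18.56, 23.38]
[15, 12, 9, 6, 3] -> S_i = 15 + -3*i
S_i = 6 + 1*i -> [6, 7, 8, 9, 10]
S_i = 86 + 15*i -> [86, 101, 116, 131, 146]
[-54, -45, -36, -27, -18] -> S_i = -54 + 9*i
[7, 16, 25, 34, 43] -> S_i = 7 + 9*i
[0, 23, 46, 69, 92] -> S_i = 0 + 23*i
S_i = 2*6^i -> [2, 12, 72, 432, 2592]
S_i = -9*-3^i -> [-9, 27, -81, 243, -729]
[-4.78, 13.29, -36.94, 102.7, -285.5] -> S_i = -4.78*(-2.78)^i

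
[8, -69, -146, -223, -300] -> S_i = 8 + -77*i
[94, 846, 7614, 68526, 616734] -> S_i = 94*9^i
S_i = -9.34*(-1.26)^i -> [-9.34, 11.77, -14.83, 18.68, -23.54]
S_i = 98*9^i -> [98, 882, 7938, 71442, 642978]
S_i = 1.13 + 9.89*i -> [1.13, 11.02, 20.91, 30.8, 40.69]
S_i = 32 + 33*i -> [32, 65, 98, 131, 164]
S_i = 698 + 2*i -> [698, 700, 702, 704, 706]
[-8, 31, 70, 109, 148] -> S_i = -8 + 39*i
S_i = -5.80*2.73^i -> [-5.8, -15.83, -43.23, -118.01, -322.17]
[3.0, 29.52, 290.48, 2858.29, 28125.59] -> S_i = 3.00*9.84^i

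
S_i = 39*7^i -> [39, 273, 1911, 13377, 93639]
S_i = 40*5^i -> [40, 200, 1000, 5000, 25000]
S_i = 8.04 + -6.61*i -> [8.04, 1.43, -5.18, -11.79, -18.4]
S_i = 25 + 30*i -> [25, 55, 85, 115, 145]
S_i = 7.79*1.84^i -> [7.79, 14.33, 26.37, 48.53, 89.29]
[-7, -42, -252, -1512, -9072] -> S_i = -7*6^i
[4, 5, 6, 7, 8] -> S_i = 4 + 1*i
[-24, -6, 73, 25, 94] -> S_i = Random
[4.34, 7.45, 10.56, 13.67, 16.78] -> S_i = 4.34 + 3.11*i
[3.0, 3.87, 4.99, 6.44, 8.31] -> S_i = 3.00*1.29^i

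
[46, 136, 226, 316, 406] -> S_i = 46 + 90*i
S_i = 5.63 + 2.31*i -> [5.63, 7.94, 10.25, 12.56, 14.87]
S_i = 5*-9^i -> [5, -45, 405, -3645, 32805]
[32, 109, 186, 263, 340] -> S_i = 32 + 77*i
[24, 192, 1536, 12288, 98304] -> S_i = 24*8^i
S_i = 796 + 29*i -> [796, 825, 854, 883, 912]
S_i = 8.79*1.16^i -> [8.79, 10.2, 11.83, 13.72, 15.92]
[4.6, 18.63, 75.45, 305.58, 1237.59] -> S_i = 4.60*4.05^i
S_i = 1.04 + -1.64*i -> [1.04, -0.6, -2.24, -3.88, -5.52]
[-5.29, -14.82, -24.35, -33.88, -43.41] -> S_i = -5.29 + -9.53*i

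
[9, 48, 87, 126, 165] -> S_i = 9 + 39*i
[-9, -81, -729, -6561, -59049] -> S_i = -9*9^i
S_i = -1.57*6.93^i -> [-1.57, -10.88, -75.4, -522.52, -3621.03]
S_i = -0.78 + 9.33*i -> [-0.78, 8.55, 17.88, 27.21, 36.54]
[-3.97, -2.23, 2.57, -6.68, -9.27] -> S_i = Random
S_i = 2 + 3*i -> [2, 5, 8, 11, 14]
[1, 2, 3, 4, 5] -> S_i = 1 + 1*i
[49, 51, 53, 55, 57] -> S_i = 49 + 2*i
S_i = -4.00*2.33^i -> [-4.0, -9.32, -21.72, -50.6, -117.89]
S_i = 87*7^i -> [87, 609, 4263, 29841, 208887]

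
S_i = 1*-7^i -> [1, -7, 49, -343, 2401]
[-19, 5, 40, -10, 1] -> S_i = Random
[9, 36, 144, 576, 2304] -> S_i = 9*4^i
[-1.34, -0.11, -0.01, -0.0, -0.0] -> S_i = -1.34*0.08^i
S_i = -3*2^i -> [-3, -6, -12, -24, -48]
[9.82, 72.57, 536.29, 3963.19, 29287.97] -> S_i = 9.82*7.39^i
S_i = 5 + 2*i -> [5, 7, 9, 11, 13]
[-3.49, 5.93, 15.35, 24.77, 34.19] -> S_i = -3.49 + 9.42*i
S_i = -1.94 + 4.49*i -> [-1.94, 2.55, 7.04, 11.53, 16.02]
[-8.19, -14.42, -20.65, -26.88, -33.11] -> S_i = -8.19 + -6.23*i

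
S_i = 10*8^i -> [10, 80, 640, 5120, 40960]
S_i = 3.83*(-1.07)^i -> [3.83, -4.1, 4.38, -4.69, 5.02]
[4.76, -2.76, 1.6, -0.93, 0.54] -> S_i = 4.76*(-0.58)^i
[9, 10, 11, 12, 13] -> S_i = 9 + 1*i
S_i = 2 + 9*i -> [2, 11, 20, 29, 38]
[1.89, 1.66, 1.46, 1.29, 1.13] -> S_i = 1.89*0.88^i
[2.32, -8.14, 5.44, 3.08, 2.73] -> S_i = Random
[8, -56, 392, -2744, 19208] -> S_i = 8*-7^i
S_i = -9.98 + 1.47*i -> [-9.98, -8.51, -7.04, -5.57, -4.1]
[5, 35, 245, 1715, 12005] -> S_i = 5*7^i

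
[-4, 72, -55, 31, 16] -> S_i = Random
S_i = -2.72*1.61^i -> [-2.72, -4.38, -7.05, -11.35, -18.28]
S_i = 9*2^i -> [9, 18, 36, 72, 144]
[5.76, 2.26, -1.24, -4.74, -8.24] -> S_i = 5.76 + -3.50*i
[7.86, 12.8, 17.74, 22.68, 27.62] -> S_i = 7.86 + 4.94*i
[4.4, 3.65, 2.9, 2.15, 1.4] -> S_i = 4.40 + -0.75*i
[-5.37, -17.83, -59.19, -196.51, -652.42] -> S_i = -5.37*3.32^i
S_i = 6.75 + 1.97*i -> [6.75, 8.72, 10.69, 12.66, 14.63]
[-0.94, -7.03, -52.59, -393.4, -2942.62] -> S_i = -0.94*7.48^i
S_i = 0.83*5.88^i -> [0.83, 4.88, 28.7, 168.74, 992.17]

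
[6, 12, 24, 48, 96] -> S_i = 6*2^i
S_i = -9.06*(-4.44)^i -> [-9.06, 40.23, -178.61, 793.01, -3520.95]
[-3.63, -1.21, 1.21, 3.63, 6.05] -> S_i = -3.63 + 2.42*i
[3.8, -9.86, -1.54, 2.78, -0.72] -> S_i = Random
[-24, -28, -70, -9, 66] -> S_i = Random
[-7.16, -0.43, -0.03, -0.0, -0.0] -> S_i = -7.16*0.06^i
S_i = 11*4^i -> [11, 44, 176, 704, 2816]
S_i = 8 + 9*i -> [8, 17, 26, 35, 44]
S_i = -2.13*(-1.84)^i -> [-2.13, 3.92, -7.21, 13.27, -24.41]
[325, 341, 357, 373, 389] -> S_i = 325 + 16*i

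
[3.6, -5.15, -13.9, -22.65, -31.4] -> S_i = 3.60 + -8.75*i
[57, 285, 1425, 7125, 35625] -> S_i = 57*5^i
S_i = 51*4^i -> [51, 204, 816, 3264, 13056]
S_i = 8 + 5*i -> [8, 13, 18, 23, 28]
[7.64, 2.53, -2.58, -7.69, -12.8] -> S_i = 7.64 + -5.11*i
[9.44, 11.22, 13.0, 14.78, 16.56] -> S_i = 9.44 + 1.78*i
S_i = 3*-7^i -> [3, -21, 147, -1029, 7203]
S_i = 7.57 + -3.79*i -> [7.57, 3.78, -0.01, -3.8, -7.59]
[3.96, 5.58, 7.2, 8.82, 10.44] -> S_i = 3.96 + 1.62*i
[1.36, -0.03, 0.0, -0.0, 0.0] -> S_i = 1.36*(-0.02)^i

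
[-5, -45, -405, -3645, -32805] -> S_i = -5*9^i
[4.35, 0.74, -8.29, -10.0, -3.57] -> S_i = Random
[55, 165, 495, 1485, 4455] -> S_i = 55*3^i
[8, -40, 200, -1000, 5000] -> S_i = 8*-5^i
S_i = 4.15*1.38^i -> [4.15, 5.73, 7.9, 10.91, 15.05]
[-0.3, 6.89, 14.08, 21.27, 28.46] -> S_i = -0.30 + 7.19*i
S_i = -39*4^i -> [-39, -156, -624, -2496, -9984]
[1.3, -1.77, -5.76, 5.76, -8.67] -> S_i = Random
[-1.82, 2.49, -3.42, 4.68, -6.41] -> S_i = -1.82*(-1.37)^i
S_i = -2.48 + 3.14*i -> [-2.48, 0.66, 3.8, 6.94, 10.08]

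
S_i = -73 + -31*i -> [-73, -104, -135, -166, -197]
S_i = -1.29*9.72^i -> [-1.29, -12.54, -121.88, -1184.65, -11514.76]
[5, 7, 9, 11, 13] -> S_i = 5 + 2*i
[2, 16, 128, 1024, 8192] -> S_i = 2*8^i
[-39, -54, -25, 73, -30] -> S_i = Random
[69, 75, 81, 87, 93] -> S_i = 69 + 6*i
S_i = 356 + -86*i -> [356, 270, 184, 98, 12]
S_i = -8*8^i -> [-8, -64, -512, -4096, -32768]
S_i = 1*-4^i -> [1, -4, 16, -64, 256]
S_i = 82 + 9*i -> [82, 91, 100, 109, 118]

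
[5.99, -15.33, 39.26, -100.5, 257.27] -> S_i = 5.99*(-2.56)^i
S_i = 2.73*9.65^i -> [2.73, 26.34, 254.22, 2453.27, 23674.01]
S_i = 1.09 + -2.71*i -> [1.09, -1.62, -4.33, -7.04, -9.75]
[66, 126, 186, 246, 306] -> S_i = 66 + 60*i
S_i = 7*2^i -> [7, 14, 28, 56, 112]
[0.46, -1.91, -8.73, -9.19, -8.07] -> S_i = Random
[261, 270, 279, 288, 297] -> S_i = 261 + 9*i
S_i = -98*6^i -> [-98, -588, -3528, -21168, -127008]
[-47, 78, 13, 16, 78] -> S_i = Random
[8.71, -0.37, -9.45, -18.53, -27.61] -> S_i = 8.71 + -9.08*i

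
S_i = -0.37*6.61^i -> [-0.37, -2.45, -16.17, -106.86, -706.33]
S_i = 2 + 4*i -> [2, 6, 10, 14, 18]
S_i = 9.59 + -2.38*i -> [9.59, 7.21, 4.83, 2.45, 0.07]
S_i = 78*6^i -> [78, 468, 2808, 16848, 101088]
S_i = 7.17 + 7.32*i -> [7.17, 14.49, 21.81, 29.13, 36.45]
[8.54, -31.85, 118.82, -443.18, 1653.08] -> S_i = 8.54*(-3.73)^i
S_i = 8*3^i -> [8, 24, 72, 216, 648]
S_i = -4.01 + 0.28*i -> [-4.01, -3.73, -3.45, -3.17, -2.89]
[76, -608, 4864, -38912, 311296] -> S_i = 76*-8^i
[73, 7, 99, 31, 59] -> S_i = Random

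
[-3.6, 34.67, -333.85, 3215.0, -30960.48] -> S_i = -3.60*(-9.63)^i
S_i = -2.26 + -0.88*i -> [-2.26, -3.14, -4.02, -4.9, -5.78]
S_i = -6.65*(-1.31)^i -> [-6.65, 8.71, -11.41, 14.95, -19.58]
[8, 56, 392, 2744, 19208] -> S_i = 8*7^i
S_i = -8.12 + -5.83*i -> [-8.12, -13.95, -19.78, -25.61, -31.44]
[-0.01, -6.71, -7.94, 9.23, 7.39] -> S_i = Random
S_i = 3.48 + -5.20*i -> [3.48, -1.72, -6.92, -12.12, -17.32]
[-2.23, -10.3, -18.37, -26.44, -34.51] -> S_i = -2.23 + -8.07*i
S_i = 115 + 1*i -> [115, 116, 117, 118, 119]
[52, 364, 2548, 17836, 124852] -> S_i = 52*7^i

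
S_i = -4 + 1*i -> [-4, -3, -2, -1, 0]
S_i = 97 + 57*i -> [97, 154, 211, 268, 325]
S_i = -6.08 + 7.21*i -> [-6.08, 1.13, 8.34, 15.55, 22.76]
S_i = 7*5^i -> [7, 35, 175, 875, 4375]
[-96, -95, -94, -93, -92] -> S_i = -96 + 1*i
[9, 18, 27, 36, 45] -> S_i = 9 + 9*i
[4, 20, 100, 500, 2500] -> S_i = 4*5^i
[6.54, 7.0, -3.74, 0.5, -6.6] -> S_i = Random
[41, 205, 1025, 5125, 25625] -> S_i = 41*5^i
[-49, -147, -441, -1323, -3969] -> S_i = -49*3^i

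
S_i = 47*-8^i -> [47, -376, 3008, -24064, 192512]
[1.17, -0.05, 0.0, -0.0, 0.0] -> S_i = 1.17*(-0.04)^i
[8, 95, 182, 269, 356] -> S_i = 8 + 87*i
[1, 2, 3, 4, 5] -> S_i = 1 + 1*i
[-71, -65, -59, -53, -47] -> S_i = -71 + 6*i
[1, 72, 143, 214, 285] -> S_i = 1 + 71*i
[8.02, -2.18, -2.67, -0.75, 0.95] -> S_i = Random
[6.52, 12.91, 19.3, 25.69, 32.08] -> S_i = 6.52 + 6.39*i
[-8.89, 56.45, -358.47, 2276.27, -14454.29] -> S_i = -8.89*(-6.35)^i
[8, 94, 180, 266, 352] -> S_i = 8 + 86*i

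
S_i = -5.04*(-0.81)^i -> [-5.04, 4.08, -3.31, 2.68, -2.17]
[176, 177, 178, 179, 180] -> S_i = 176 + 1*i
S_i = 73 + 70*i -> [73, 143, 213, 283, 353]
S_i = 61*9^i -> [61, 549, 4941, 44469, 400221]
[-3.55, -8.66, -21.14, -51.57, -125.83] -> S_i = -3.55*2.44^i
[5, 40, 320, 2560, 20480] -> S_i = 5*8^i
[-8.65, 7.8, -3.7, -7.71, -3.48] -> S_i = Random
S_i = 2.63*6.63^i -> [2.63, 17.44, 115.61, 766.47, 5081.71]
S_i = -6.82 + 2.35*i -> [-6.82, -4.47, -2.12, 0.23, 2.58]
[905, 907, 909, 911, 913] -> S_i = 905 + 2*i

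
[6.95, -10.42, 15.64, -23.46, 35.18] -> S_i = 6.95*(-1.50)^i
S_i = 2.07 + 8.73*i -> [2.07, 10.8, 19.53, 28.26, 36.99]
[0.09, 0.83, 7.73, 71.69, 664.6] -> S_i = 0.09*9.27^i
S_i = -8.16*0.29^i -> [-8.16, -2.37, -0.69, -0.2, -0.06]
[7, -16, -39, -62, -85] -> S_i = 7 + -23*i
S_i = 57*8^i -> [57, 456, 3648, 29184, 233472]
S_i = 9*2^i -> [9, 18, 36, 72, 144]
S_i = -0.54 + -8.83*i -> [-0.54, -9.37, -18.2, -27.03, -35.86]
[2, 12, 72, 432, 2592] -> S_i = 2*6^i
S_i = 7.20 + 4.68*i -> [7.2, 11.88, 16.56, 21.24, 25.92]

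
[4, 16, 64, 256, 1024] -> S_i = 4*4^i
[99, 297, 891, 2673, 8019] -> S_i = 99*3^i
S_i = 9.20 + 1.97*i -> [9.2, 11.17, 13.14, 15.11, 17.08]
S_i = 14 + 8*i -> [14, 22, 30, 38, 46]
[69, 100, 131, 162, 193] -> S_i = 69 + 31*i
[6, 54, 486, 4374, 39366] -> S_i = 6*9^i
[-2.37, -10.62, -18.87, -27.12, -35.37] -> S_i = -2.37 + -8.25*i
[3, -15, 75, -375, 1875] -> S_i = 3*-5^i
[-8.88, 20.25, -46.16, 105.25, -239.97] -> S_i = -8.88*(-2.28)^i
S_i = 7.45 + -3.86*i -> [7.45, 3.59, -0.27, -4.13, -7.99]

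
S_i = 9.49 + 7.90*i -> [9.49, 17.39, 25.29, 33.19, 41.09]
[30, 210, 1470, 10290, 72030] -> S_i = 30*7^i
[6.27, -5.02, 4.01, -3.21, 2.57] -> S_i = 6.27*(-0.80)^i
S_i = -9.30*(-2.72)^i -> [-9.3, 25.3, -68.81, 187.15, -509.05]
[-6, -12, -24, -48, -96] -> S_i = -6*2^i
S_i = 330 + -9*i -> [330, 321, 312, 303, 294]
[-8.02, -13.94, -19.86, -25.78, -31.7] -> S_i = -8.02 + -5.92*i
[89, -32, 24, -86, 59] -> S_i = Random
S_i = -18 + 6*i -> [-18, -12, -6, 0, 6]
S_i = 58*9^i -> [58, 522, 4698, 42282, 380538]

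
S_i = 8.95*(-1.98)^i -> [8.95, -17.72, 35.09, -69.47, 137.56]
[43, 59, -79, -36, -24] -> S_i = Random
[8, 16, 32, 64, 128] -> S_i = 8*2^i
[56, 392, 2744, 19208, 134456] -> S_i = 56*7^i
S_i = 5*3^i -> [5, 15, 45, 135, 405]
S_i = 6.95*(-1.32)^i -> [6.95, -9.17, 12.11, -15.98, 21.1]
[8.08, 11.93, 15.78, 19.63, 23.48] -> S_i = 8.08 + 3.85*i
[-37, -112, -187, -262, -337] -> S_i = -37 + -75*i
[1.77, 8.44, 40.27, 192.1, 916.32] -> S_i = 1.77*4.77^i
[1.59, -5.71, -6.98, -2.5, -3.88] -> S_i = Random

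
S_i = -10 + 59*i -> [-10, 49, 108, 167, 226]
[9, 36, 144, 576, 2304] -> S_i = 9*4^i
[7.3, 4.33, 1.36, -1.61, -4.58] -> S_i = 7.30 + -2.97*i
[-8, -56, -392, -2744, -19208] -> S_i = -8*7^i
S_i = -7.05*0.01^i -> [-7.05, -0.07, -0.0, -0.0, -0.0]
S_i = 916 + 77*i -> [916, 993, 1070, 1147, 1224]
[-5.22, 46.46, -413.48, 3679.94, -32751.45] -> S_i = -5.22*(-8.90)^i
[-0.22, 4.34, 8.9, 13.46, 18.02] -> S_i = -0.22 + 4.56*i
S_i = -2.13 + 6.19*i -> [-2.13, 4.06, 10.25, 16.44, 22.63]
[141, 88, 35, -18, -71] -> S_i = 141 + -53*i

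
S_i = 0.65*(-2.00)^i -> [0.65, -1.3, 2.6, -5.2, 10.4]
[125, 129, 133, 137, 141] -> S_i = 125 + 4*i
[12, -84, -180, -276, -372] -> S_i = 12 + -96*i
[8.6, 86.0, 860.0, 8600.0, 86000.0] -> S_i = 8.60*10.00^i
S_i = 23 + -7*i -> [23, 16, 9, 2, -5]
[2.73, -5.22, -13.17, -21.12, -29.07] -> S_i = 2.73 + -7.95*i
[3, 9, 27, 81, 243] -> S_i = 3*3^i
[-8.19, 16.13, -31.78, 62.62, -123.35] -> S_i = -8.19*(-1.97)^i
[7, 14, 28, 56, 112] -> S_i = 7*2^i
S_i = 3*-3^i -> [3, -9, 27, -81, 243]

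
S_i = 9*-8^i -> [9, -72, 576, -4608, 36864]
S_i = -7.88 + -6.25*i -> [-7.88, -14.13, -20.38, -26.63, -32.88]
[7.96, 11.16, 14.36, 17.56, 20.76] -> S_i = 7.96 + 3.20*i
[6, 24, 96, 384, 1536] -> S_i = 6*4^i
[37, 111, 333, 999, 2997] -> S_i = 37*3^i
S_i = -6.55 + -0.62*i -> [-6.55, -7.17, -7.79, -8.41, -9.03]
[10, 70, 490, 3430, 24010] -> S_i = 10*7^i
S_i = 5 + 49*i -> [5, 54, 103, 152, 201]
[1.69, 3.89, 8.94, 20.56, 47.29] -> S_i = 1.69*2.30^i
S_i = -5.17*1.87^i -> [-5.17, -9.67, -18.08, -33.81, -63.22]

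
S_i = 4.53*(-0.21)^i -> [4.53, -0.95, 0.2, -0.04, 0.01]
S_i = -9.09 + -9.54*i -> [-9.09, -18.63, -28.17, -37.71, -47.25]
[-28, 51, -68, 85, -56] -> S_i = Random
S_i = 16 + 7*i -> [16, 23, 30, 37, 44]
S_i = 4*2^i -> [4, 8, 16, 32, 64]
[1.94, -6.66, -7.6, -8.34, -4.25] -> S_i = Random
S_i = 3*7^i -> [3, 21, 147, 1029, 7203]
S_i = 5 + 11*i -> [5, 16, 27, 38, 49]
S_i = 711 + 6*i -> [711, 717, 723, 729, 735]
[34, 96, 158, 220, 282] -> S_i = 34 + 62*i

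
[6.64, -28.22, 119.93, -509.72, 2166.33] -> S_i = 6.64*(-4.25)^i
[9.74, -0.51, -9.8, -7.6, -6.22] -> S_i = Random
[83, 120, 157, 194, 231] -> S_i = 83 + 37*i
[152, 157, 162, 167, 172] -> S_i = 152 + 5*i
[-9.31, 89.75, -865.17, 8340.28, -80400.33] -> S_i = -9.31*(-9.64)^i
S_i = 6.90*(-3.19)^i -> [6.9, -22.01, 70.22, -223.99, 714.52]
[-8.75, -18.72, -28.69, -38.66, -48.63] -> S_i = -8.75 + -9.97*i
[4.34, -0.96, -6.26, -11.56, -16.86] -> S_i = 4.34 + -5.30*i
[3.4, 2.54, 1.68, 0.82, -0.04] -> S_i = 3.40 + -0.86*i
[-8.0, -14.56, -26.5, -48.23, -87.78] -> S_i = -8.00*1.82^i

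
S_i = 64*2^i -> [64, 128, 256, 512, 1024]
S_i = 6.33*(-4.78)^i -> [6.33, -30.26, 144.63, -691.33, 3304.57]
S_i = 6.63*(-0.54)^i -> [6.63, -3.58, 1.93, -1.04, 0.56]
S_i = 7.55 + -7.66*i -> [7.55, -0.11, -7.77, -15.43, -23.09]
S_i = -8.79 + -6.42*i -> [-8.79, -15.21, -21.63, -28.05, -34.47]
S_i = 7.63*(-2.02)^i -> [7.63, -15.41, 31.13, -62.89, 127.04]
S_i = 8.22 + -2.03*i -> [8.22, 6.19, 4.16, 2.13, 0.1]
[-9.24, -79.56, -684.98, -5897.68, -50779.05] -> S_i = -9.24*8.61^i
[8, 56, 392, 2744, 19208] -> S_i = 8*7^i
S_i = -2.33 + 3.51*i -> [-2.33, 1.18, 4.69, 8.2, 11.71]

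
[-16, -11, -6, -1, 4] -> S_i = -16 + 5*i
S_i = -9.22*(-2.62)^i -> [-9.22, 24.16, -63.29, 165.82, -434.45]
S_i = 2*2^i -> [2, 4, 8, 16, 32]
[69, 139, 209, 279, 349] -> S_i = 69 + 70*i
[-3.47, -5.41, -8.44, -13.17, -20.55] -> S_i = -3.47*1.56^i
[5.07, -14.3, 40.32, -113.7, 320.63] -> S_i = 5.07*(-2.82)^i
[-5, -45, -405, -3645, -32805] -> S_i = -5*9^i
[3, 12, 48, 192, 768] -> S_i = 3*4^i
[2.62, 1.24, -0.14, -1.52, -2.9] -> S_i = 2.62 + -1.38*i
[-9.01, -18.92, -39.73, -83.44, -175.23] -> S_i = -9.01*2.10^i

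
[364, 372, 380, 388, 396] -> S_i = 364 + 8*i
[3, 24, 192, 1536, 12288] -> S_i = 3*8^i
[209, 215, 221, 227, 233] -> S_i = 209 + 6*i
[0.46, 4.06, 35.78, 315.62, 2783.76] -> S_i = 0.46*8.82^i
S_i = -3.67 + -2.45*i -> [-3.67, -6.12, -8.57, -11.02, -13.47]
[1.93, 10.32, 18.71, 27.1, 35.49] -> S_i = 1.93 + 8.39*i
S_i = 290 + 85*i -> [290, 375, 460, 545, 630]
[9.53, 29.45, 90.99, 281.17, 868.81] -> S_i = 9.53*3.09^i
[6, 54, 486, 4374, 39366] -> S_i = 6*9^i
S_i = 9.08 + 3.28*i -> [9.08, 12.36, 15.64, 18.92, 22.2]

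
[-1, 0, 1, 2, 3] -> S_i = -1 + 1*i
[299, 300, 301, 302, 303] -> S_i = 299 + 1*i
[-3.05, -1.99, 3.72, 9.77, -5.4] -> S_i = Random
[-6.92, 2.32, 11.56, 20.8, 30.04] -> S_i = -6.92 + 9.24*i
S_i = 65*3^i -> [65, 195, 585, 1755, 5265]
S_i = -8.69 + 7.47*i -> [-8.69, -1.22, 6.25, 13.72, 21.19]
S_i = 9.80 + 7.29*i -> [9.8, 17.09, 24.38, 31.67, 38.96]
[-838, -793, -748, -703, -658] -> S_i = -838 + 45*i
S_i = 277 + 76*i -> [277, 353, 429, 505, 581]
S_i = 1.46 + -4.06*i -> [1.46, -2.6, -6.66, -10.72, -14.78]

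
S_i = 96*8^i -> [96, 768, 6144, 49152, 393216]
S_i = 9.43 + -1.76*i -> [9.43, 7.67, 5.91, 4.15, 2.39]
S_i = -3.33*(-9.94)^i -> [-3.33, 33.1, -329.02, 3270.42, -32507.96]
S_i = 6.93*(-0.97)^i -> [6.93, -6.72, 6.52, -6.32, 6.14]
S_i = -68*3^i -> [-68, -204, -612, -1836, -5508]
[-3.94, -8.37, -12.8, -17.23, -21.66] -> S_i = -3.94 + -4.43*i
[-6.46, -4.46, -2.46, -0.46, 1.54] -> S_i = -6.46 + 2.00*i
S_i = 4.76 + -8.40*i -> [4.76, -3.64, -12.04, -20.44, -28.84]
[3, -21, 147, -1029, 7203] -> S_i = 3*-7^i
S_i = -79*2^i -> [-79, -158, -316, -632, -1264]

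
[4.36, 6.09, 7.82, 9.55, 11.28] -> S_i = 4.36 + 1.73*i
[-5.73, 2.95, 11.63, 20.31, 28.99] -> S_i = -5.73 + 8.68*i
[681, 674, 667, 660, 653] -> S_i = 681 + -7*i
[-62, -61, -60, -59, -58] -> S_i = -62 + 1*i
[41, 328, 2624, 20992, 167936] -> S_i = 41*8^i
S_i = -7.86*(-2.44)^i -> [-7.86, 19.18, -46.8, 114.18, -278.6]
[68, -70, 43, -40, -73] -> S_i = Random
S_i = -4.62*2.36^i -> [-4.62, -10.9, -25.73, -60.73, -143.31]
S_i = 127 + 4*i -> [127, 131, 135, 139, 143]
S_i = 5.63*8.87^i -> [5.63, 49.94, 442.95, 3928.97, 34850.01]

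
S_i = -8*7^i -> [-8, -56, -392, -2744, -19208]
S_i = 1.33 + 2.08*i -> [1.33, 3.41, 5.49, 7.57, 9.65]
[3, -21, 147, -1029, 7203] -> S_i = 3*-7^i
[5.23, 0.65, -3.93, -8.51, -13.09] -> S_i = 5.23 + -4.58*i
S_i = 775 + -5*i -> [775, 770, 765, 760, 755]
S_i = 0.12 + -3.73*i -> [0.12, -3.61, -7.34, -11.07, -14.8]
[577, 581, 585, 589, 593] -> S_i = 577 + 4*i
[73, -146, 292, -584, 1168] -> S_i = 73*-2^i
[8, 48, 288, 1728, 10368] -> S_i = 8*6^i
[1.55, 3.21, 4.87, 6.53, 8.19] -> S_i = 1.55 + 1.66*i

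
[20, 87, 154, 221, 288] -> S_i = 20 + 67*i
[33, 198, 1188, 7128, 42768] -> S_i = 33*6^i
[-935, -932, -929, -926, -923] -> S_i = -935 + 3*i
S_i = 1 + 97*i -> [1, 98, 195, 292, 389]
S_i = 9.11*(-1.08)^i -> [9.11, -9.84, 10.63, -11.48, 12.39]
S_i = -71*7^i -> [-71, -497, -3479, -24353, -170471]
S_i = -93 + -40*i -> [-93, -133, -173, -213, -253]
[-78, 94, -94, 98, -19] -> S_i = Random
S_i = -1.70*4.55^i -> [-1.7, -7.74, -35.19, -160.13, -728.61]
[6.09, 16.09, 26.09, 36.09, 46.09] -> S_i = 6.09 + 10.00*i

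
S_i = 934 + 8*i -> [934, 942, 950, 958, 966]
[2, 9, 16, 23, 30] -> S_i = 2 + 7*i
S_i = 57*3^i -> [57, 171, 513, 1539, 4617]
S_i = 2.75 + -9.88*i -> [2.75, -7.13, -17.01, -26.89, -36.77]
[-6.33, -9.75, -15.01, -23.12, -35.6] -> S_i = -6.33*1.54^i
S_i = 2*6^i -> [2, 12, 72, 432, 2592]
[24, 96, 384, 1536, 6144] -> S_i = 24*4^i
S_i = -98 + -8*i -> [-98, -106, -114, -122, -130]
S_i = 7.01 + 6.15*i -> [7.01, 13.16, 19.31, 25.46, 31.61]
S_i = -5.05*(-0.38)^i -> [-5.05, 1.92, -0.73, 0.28, -0.11]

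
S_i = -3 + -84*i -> [-3, -87, -171, -255, -339]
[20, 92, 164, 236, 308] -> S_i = 20 + 72*i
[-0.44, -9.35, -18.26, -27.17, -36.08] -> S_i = -0.44 + -8.91*i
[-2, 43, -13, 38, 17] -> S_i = Random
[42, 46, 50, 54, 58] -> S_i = 42 + 4*i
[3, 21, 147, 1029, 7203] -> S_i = 3*7^i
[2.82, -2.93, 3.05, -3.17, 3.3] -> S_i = 2.82*(-1.04)^i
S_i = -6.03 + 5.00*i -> [-6.03, -1.03, 3.97, 8.97, 13.97]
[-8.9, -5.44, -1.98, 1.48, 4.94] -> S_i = -8.90 + 3.46*i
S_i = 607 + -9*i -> [607, 598, 589, 580, 571]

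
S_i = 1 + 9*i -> [1, 10, 19, 28, 37]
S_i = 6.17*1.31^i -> [6.17, 8.08, 10.59, 13.87, 18.17]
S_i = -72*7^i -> [-72, -504, -3528, -24696, -172872]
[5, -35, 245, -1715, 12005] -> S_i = 5*-7^i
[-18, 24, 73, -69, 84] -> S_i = Random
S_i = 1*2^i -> [1, 2, 4, 8, 16]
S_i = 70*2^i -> [70, 140, 280, 560, 1120]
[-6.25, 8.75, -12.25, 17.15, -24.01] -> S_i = -6.25*(-1.40)^i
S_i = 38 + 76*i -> [38, 114, 190, 266, 342]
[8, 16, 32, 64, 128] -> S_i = 8*2^i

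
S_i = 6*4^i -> [6, 24, 96, 384, 1536]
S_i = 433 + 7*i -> [433, 440, 447, 454, 461]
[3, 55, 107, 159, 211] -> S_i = 3 + 52*i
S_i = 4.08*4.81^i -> [4.08, 19.62, 94.4, 454.04, 2183.94]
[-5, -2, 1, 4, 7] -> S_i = -5 + 3*i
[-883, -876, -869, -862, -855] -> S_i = -883 + 7*i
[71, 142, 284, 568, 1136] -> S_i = 71*2^i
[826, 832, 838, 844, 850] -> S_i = 826 + 6*i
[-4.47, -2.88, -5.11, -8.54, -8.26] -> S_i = Random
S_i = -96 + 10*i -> [-96, -86, -76, -66, -56]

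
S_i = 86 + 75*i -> [86, 161, 236, 311, 386]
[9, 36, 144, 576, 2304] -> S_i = 9*4^i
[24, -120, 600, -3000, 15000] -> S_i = 24*-5^i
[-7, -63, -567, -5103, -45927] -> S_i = -7*9^i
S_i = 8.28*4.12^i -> [8.28, 34.11, 140.55, 579.06, 2385.72]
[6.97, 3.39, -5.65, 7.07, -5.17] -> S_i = Random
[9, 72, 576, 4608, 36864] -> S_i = 9*8^i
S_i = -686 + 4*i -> [-686, -682, -678, -674, -670]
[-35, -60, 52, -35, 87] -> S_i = Random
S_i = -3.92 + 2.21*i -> [-3.92, -1.71, 0.5, 2.71, 4.92]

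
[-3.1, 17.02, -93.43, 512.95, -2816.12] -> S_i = -3.10*(-5.49)^i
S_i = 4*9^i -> [4, 36, 324, 2916, 26244]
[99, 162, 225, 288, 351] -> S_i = 99 + 63*i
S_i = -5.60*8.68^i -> [-5.6, -48.61, -421.92, -3662.24, -31788.27]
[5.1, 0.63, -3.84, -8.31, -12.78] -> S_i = 5.10 + -4.47*i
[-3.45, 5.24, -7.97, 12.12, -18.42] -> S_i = -3.45*(-1.52)^i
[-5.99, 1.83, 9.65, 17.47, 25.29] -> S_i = -5.99 + 7.82*i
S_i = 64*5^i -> [64, 320, 1600, 8000, 40000]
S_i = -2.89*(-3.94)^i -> [-2.89, 11.39, -44.86, 176.76, -696.44]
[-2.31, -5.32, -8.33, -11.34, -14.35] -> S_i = -2.31 + -3.01*i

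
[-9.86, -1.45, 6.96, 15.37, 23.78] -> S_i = -9.86 + 8.41*i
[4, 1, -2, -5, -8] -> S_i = 4 + -3*i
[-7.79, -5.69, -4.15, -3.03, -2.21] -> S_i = -7.79*0.73^i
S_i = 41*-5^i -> [41, -205, 1025, -5125, 25625]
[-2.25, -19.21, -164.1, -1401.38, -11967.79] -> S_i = -2.25*8.54^i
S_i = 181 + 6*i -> [181, 187, 193, 199, 205]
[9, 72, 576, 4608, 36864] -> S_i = 9*8^i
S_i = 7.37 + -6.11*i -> [7.37, 1.26, -4.85, -10.96, -17.07]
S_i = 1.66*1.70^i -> [1.66, 2.82, 4.8, 8.16, 13.86]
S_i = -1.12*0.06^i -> [-1.12, -0.07, -0.0, -0.0, -0.0]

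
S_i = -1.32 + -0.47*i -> [-1.32, -1.79, -2.26, -2.73, -3.2]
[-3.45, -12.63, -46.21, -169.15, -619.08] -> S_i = -3.45*3.66^i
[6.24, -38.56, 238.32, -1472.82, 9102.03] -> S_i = 6.24*(-6.18)^i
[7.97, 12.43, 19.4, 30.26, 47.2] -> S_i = 7.97*1.56^i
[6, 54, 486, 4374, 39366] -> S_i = 6*9^i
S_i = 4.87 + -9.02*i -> [4.87, -4.15, -13.17, -22.19, -31.21]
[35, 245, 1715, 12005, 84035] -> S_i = 35*7^i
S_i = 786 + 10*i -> [786, 796, 806, 816, 826]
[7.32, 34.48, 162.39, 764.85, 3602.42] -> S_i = 7.32*4.71^i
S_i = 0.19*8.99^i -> [0.19, 1.71, 15.36, 138.05, 1241.06]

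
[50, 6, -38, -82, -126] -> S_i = 50 + -44*i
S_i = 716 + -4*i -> [716, 712, 708, 704, 700]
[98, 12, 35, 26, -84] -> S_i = Random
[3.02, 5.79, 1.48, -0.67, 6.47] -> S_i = Random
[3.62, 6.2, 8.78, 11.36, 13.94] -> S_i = 3.62 + 2.58*i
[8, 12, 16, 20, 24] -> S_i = 8 + 4*i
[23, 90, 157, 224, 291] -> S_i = 23 + 67*i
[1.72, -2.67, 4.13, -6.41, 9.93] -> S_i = 1.72*(-1.55)^i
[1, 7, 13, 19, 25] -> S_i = 1 + 6*i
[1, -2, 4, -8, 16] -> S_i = 1*-2^i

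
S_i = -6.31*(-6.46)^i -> [-6.31, 40.76, -263.33, 1701.09, -10989.03]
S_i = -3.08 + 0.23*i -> [-3.08, -2.85, -2.62, -2.39, -2.16]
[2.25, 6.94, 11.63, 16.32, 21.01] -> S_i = 2.25 + 4.69*i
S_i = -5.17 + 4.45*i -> [-5.17, -0.72, 3.73, 8.18, 12.63]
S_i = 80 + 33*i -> [80, 113, 146, 179, 212]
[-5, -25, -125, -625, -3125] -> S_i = -5*5^i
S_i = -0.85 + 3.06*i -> [-0.85, 2.21, 5.27, 8.33, 11.39]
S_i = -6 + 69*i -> [-6, 63, 132, 201, 270]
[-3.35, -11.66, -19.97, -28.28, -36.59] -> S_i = -3.35 + -8.31*i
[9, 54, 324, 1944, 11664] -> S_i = 9*6^i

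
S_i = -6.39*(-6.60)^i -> [-6.39, 42.17, -278.35, 1837.1, -12124.86]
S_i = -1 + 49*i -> [-1, 48, 97, 146, 195]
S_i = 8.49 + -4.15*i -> [8.49, 4.34, 0.19, -3.96, -8.11]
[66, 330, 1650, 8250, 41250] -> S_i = 66*5^i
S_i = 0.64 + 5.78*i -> [0.64, 6.42, 12.2, 17.98, 23.76]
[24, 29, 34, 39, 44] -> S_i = 24 + 5*i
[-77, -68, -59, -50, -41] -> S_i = -77 + 9*i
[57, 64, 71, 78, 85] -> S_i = 57 + 7*i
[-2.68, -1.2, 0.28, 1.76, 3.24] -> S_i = -2.68 + 1.48*i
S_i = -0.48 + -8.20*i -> [-0.48, -8.68, -16.88, -25.08, -33.28]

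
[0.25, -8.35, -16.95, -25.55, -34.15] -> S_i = 0.25 + -8.60*i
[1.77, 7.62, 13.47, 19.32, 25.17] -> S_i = 1.77 + 5.85*i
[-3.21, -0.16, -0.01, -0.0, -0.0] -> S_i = -3.21*0.05^i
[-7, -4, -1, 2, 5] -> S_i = -7 + 3*i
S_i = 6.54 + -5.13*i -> [6.54, 1.41, -3.72, -8.85, -13.98]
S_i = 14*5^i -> [14, 70, 350, 1750, 8750]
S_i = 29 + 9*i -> [29, 38, 47, 56, 65]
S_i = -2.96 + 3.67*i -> [-2.96, 0.71, 4.38, 8.05, 11.72]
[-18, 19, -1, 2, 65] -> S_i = Random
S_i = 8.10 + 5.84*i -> [8.1, 13.94, 19.78, 25.62, 31.46]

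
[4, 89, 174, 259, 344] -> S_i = 4 + 85*i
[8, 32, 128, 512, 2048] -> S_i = 8*4^i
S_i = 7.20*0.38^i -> [7.2, 2.74, 1.04, 0.4, 0.15]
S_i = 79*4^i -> [79, 316, 1264, 5056, 20224]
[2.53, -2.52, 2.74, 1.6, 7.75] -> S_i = Random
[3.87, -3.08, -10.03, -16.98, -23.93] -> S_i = 3.87 + -6.95*i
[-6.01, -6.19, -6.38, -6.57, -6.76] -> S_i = -6.01*1.03^i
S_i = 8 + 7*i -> [8, 15, 22, 29, 36]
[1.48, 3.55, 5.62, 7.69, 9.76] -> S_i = 1.48 + 2.07*i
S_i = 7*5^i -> [7, 35, 175, 875, 4375]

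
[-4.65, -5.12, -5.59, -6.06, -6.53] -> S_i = -4.65 + -0.47*i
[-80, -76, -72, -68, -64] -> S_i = -80 + 4*i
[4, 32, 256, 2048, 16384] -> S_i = 4*8^i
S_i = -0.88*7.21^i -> [-0.88, -6.34, -45.75, -329.83, -2378.07]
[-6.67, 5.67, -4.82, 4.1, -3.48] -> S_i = -6.67*(-0.85)^i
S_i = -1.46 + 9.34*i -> [-1.46, 7.88, 17.22, 26.56, 35.9]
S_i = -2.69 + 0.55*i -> [-2.69, -2.14, -1.59, -1.04, -0.49]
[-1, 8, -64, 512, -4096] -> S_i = -1*-8^i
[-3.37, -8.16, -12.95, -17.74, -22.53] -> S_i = -3.37 + -4.79*i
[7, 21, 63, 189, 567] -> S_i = 7*3^i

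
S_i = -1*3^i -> [-1, -3, -9, -27, -81]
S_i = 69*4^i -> [69, 276, 1104, 4416, 17664]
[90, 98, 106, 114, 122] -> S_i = 90 + 8*i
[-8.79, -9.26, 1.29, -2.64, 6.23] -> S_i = Random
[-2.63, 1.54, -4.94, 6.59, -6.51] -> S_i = Random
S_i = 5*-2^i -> [5, -10, 20, -40, 80]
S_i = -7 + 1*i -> [-7, -6, -5, -4, -3]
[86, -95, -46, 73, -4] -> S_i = Random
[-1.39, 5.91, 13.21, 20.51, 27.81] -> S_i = -1.39 + 7.30*i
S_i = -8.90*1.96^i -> [-8.9, -17.44, -34.19, -67.01, -131.35]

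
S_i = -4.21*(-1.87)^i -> [-4.21, 7.87, -14.72, 27.53, -51.48]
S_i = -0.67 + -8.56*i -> [-0.67, -9.23, -17.79, -26.35, -34.91]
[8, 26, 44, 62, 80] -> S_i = 8 + 18*i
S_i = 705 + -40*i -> [705, 665, 625, 585, 545]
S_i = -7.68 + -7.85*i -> [-7.68, -15.53, -23.38, -31.23, -39.08]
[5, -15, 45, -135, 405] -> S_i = 5*-3^i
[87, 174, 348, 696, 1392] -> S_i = 87*2^i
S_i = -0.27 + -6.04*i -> [-0.27, -6.31, -12.35, -18.39, -24.43]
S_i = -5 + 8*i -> [-5, 3, 11, 19, 27]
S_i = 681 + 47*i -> [681, 728, 775, 822, 869]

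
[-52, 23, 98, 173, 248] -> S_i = -52 + 75*i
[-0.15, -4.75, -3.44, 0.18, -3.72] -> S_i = Random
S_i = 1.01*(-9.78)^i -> [1.01, -9.88, 96.6, -944.8, 9240.1]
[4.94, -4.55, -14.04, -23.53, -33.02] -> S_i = 4.94 + -9.49*i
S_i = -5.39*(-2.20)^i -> [-5.39, 11.86, -26.09, 57.39, -126.26]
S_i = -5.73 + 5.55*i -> [-5.73, -0.18, 5.37, 10.92, 16.47]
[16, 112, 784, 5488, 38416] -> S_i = 16*7^i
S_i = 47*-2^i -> [47, -94, 188, -376, 752]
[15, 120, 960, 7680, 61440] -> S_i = 15*8^i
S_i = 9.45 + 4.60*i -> [9.45, 14.05, 18.65, 23.25, 27.85]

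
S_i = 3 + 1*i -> [3, 4, 5, 6, 7]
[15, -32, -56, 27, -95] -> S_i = Random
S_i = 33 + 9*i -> [33, 42, 51, 60, 69]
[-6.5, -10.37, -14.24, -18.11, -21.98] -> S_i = -6.50 + -3.87*i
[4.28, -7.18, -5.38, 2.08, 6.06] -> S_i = Random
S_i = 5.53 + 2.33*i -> [5.53, 7.86, 10.19, 12.52, 14.85]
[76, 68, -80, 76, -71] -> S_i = Random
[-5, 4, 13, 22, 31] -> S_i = -5 + 9*i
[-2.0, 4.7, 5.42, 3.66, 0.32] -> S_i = Random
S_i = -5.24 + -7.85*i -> [-5.24, -13.09, -20.94, -28.79, -36.64]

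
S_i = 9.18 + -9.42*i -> [9.18, -0.24, -9.66, -19.08, -28.5]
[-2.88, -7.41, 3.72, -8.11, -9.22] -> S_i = Random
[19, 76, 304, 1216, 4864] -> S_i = 19*4^i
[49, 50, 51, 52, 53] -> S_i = 49 + 1*i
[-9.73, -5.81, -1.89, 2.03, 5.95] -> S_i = -9.73 + 3.92*i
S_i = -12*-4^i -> [-12, 48, -192, 768, -3072]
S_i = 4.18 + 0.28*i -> [4.18, 4.46, 4.74, 5.02, 5.3]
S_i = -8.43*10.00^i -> [-8.43, -84.3, -843.0, -8430.0, -84300.0]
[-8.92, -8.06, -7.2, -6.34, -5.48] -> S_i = -8.92 + 0.86*i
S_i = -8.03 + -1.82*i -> [-8.03, -9.85, -11.67, -13.49, -15.31]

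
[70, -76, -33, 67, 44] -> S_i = Random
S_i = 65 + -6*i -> [65, 59, 53, 47, 41]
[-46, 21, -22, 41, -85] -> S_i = Random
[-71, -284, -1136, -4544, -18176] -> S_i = -71*4^i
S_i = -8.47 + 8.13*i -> [-8.47, -0.34, 7.79, 15.92, 24.05]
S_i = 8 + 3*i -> [8, 11, 14, 17, 20]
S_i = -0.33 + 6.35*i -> [-0.33, 6.02, 12.37, 18.72, 25.07]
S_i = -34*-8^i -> [-34, 272, -2176, 17408, -139264]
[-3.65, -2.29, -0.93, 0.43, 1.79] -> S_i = -3.65 + 1.36*i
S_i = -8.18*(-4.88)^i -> [-8.18, 39.92, -194.8, 950.63, -4639.09]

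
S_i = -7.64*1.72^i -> [-7.64, -13.14, -22.6, -38.88, -66.87]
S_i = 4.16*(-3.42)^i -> [4.16, -14.23, 48.66, -166.41, 569.11]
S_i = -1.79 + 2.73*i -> [-1.79, 0.94, 3.67, 6.4, 9.13]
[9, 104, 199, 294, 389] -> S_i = 9 + 95*i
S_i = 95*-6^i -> [95, -570, 3420, -20520, 123120]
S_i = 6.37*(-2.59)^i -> [6.37, -16.5, 42.73, -110.67, 286.64]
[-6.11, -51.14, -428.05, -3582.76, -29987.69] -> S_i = -6.11*8.37^i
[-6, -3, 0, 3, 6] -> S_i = -6 + 3*i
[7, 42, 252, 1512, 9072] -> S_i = 7*6^i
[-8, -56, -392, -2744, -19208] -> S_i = -8*7^i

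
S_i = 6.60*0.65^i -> [6.6, 4.29, 2.79, 1.81, 1.18]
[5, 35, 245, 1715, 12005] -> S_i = 5*7^i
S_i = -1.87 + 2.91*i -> [-1.87, 1.04, 3.95, 6.86, 9.77]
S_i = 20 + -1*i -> [20, 19, 18, 17, 16]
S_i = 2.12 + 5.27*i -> [2.12, 7.39, 12.66, 17.93, 23.2]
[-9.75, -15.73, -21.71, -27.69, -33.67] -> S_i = -9.75 + -5.98*i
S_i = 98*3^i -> [98, 294, 882, 2646, 7938]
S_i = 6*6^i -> [6, 36, 216, 1296, 7776]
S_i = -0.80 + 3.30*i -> [-0.8, 2.5, 5.8, 9.1, 12.4]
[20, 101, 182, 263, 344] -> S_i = 20 + 81*i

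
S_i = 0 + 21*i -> [0, 21, 42, 63, 84]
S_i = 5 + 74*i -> [5, 79, 153, 227, 301]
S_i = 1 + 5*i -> [1, 6, 11, 16, 21]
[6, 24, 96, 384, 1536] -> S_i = 6*4^i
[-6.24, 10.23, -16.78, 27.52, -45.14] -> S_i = -6.24*(-1.64)^i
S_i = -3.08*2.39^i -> [-3.08, -7.36, -17.59, -42.05, -100.49]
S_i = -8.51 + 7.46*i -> [-8.51, -1.05, 6.41, 13.87, 21.33]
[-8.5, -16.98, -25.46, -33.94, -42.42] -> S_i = -8.50 + -8.48*i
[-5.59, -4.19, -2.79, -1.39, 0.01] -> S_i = -5.59 + 1.40*i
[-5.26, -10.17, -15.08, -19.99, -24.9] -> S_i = -5.26 + -4.91*i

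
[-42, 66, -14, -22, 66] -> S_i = Random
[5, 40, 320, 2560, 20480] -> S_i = 5*8^i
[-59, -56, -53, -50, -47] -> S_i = -59 + 3*i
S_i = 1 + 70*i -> [1, 71, 141, 211, 281]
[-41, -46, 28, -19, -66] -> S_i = Random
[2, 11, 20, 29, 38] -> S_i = 2 + 9*i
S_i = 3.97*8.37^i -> [3.97, 33.23, 278.13, 2327.91, 19484.64]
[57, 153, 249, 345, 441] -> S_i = 57 + 96*i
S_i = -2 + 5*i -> [-2, 3, 8, 13, 18]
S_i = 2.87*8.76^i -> [2.87, 25.14, 220.24, 1929.28, 16900.45]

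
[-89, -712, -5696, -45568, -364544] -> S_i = -89*8^i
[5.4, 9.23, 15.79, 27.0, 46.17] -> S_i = 5.40*1.71^i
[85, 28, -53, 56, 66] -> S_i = Random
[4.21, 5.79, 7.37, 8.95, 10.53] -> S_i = 4.21 + 1.58*i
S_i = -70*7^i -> [-70, -490, -3430, -24010, -168070]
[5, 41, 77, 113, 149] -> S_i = 5 + 36*i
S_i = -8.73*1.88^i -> [-8.73, -16.41, -30.86, -58.01, -109.06]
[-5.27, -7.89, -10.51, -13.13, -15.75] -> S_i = -5.27 + -2.62*i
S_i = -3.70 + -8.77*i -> [-3.7, -12.47, -21.24, -30.01, -38.78]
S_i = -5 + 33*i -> [-5, 28, 61, 94, 127]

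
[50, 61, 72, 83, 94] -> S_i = 50 + 11*i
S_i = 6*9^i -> [6, 54, 486, 4374, 39366]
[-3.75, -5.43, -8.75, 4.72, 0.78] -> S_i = Random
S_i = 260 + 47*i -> [260, 307, 354, 401, 448]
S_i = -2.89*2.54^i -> [-2.89, -7.34, -18.65, -47.36, -120.29]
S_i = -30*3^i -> [-30, -90, -270, -810, -2430]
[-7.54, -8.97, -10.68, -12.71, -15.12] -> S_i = -7.54*1.19^i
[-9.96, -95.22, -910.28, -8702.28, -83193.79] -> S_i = -9.96*9.56^i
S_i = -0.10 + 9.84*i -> [-0.1, 9.74, 19.58, 29.42, 39.26]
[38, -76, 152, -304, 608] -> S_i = 38*-2^i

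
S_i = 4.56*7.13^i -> [4.56, 32.51, 231.82, 1652.85, 11784.82]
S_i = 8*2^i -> [8, 16, 32, 64, 128]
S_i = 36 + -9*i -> [36, 27, 18, 9, 0]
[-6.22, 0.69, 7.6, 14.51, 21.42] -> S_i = -6.22 + 6.91*i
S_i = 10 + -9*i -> [10, 1, -8, -17, -26]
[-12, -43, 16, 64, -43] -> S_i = Random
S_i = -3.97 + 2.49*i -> [-3.97, -1.48, 1.01, 3.5, 5.99]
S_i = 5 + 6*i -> [5, 11, 17, 23, 29]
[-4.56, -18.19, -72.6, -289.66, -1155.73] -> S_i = -4.56*3.99^i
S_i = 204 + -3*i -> [204, 201, 198, 195, 192]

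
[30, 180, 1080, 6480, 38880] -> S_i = 30*6^i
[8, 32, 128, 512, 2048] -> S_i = 8*4^i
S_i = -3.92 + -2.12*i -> [-3.92, -6.04, -8.16, -10.28, -12.4]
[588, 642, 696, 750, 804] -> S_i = 588 + 54*i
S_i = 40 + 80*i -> [40, 120, 200, 280, 360]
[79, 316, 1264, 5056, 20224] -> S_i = 79*4^i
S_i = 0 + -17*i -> [0, -17, -34, -51, -68]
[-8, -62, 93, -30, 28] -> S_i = Random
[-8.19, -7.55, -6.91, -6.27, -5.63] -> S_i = -8.19 + 0.64*i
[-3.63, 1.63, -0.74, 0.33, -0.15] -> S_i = -3.63*(-0.45)^i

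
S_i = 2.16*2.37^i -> [2.16, 5.12, 12.13, 28.75, 68.15]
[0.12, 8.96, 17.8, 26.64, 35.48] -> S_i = 0.12 + 8.84*i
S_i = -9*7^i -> [-9, -63, -441, -3087, -21609]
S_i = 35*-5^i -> [35, -175, 875, -4375, 21875]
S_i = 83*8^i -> [83, 664, 5312, 42496, 339968]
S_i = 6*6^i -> [6, 36, 216, 1296, 7776]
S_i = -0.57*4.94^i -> [-0.57, -2.82, -13.91, -68.72, -339.46]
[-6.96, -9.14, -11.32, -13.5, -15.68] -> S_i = -6.96 + -2.18*i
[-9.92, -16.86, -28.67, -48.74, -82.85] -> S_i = -9.92*1.70^i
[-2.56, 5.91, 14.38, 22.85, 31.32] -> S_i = -2.56 + 8.47*i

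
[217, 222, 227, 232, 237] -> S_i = 217 + 5*i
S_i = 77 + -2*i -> [77, 75, 73, 71, 69]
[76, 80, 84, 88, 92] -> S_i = 76 + 4*i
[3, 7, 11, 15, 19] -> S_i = 3 + 4*i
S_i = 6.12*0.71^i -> [6.12, 4.35, 3.09, 2.19, 1.56]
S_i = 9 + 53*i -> [9, 62, 115, 168, 221]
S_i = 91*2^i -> [91, 182, 364, 728, 1456]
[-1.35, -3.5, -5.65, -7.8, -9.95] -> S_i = -1.35 + -2.15*i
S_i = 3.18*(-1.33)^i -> [3.18, -4.23, 5.63, -7.48, 9.95]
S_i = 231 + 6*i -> [231, 237, 243, 249, 255]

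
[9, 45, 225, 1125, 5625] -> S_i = 9*5^i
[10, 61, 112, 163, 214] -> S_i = 10 + 51*i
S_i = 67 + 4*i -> [67, 71, 75, 79, 83]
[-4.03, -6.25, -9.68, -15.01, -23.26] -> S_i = -4.03*1.55^i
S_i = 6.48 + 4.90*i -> [6.48, 11.38, 16.28, 21.18, 26.08]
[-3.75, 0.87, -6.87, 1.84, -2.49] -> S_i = Random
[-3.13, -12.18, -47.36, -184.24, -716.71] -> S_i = -3.13*3.89^i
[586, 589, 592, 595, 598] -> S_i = 586 + 3*i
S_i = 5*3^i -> [5, 15, 45, 135, 405]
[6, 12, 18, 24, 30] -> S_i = 6 + 6*i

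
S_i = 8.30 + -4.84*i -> [8.3, 3.46, -1.38, -6.22, -11.06]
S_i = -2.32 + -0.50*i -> [-2.32, -2.82, -3.32, -3.82, -4.32]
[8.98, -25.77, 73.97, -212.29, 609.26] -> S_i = 8.98*(-2.87)^i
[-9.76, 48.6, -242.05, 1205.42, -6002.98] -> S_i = -9.76*(-4.98)^i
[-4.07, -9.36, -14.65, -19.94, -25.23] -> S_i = -4.07 + -5.29*i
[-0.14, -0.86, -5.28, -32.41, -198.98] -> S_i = -0.14*6.14^i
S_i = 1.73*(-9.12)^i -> [1.73, -15.78, 143.89, -1312.29, 11968.11]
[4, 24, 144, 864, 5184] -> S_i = 4*6^i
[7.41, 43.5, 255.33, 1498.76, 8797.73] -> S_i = 7.41*5.87^i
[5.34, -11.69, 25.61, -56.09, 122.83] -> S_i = 5.34*(-2.19)^i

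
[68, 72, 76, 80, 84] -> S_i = 68 + 4*i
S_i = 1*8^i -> [1, 8, 64, 512, 4096]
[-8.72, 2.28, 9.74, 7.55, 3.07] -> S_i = Random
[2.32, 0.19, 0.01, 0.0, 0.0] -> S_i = 2.32*0.08^i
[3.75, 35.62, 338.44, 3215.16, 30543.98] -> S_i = 3.75*9.50^i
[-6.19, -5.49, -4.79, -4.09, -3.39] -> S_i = -6.19 + 0.70*i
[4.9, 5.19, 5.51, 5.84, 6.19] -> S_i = 4.90*1.06^i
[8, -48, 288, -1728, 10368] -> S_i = 8*-6^i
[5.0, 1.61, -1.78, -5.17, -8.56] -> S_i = 5.00 + -3.39*i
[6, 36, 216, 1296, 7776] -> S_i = 6*6^i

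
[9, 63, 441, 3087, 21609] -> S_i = 9*7^i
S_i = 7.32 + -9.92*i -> [7.32, -2.6, -12.52, -22.44, -32.36]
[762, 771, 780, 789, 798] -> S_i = 762 + 9*i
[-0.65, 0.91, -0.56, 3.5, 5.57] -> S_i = Random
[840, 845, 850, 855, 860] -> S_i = 840 + 5*i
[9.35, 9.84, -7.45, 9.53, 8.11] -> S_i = Random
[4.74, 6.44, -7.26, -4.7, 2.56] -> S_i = Random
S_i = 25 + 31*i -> [25, 56, 87, 118, 149]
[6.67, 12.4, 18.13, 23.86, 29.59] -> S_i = 6.67 + 5.73*i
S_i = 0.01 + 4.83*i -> [0.01, 4.84, 9.67, 14.5, 19.33]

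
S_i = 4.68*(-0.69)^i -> [4.68, -3.23, 2.23, -1.54, 1.06]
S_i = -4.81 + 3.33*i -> [-4.81, -1.48, 1.85, 5.18, 8.51]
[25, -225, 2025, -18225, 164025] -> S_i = 25*-9^i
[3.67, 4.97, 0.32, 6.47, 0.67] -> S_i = Random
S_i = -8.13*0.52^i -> [-8.13, -4.23, -2.2, -1.14, -0.59]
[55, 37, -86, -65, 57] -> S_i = Random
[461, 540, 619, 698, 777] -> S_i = 461 + 79*i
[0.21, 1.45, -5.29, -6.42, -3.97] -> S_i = Random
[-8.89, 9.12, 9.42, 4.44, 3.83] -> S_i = Random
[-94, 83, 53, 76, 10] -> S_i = Random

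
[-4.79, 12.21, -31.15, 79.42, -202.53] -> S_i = -4.79*(-2.55)^i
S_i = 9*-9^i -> [9, -81, 729, -6561, 59049]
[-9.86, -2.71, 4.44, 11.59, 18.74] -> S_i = -9.86 + 7.15*i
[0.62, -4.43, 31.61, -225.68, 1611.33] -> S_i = 0.62*(-7.14)^i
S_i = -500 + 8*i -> [-500, -492, -484, -476, -468]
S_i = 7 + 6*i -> [7, 13, 19, 25, 31]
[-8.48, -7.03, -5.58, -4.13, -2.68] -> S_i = -8.48 + 1.45*i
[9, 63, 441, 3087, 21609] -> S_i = 9*7^i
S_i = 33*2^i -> [33, 66, 132, 264, 528]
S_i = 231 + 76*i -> [231, 307, 383, 459, 535]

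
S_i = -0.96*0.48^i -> [-0.96, -0.46, -0.22, -0.11, -0.05]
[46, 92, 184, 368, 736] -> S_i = 46*2^i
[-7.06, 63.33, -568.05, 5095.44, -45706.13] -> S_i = -7.06*(-8.97)^i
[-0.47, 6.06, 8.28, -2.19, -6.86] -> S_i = Random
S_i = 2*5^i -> [2, 10, 50, 250, 1250]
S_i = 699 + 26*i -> [699, 725, 751, 777, 803]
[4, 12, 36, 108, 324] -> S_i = 4*3^i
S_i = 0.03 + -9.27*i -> [0.03, -9.24, -18.51, -27.78, -37.05]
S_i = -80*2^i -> [-80, -160, -320, -640, -1280]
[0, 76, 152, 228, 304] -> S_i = 0 + 76*i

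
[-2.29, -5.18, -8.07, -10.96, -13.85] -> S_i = -2.29 + -2.89*i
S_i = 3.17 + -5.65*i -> [3.17, -2.48, -8.13, -13.78, -19.43]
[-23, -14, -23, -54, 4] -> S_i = Random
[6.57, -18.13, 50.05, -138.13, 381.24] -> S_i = 6.57*(-2.76)^i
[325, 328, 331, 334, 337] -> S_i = 325 + 3*i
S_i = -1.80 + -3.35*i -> [-1.8, -5.15, -8.5, -11.85, -15.2]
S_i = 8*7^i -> [8, 56, 392, 2744, 19208]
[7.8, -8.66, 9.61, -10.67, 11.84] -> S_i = 7.80*(-1.11)^i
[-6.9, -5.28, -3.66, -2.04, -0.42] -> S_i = -6.90 + 1.62*i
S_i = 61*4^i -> [61, 244, 976, 3904, 15616]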